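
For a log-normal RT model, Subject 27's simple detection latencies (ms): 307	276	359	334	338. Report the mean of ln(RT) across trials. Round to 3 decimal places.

ln(RT): 5.7268, 5.6204, 5.8833, 5.8111, 5.8230
Σ ln(RT) = 28.8648
Mean = 28.8648/5 = 5.77295

5.773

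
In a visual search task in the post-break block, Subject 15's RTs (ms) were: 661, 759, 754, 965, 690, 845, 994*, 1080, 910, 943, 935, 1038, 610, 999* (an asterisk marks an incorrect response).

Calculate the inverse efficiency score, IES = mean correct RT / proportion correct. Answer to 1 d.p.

Correct trials (n=12): 661, 759, 754, 965, 690, 845, 1080, 910, 943, 935, 1038, 610
Mean correct RT = 10190/12 = 849.1667 ms
Proportion correct = 12/14
IES = 849.1667 / (12/14) = 990.694 ms

990.7 ms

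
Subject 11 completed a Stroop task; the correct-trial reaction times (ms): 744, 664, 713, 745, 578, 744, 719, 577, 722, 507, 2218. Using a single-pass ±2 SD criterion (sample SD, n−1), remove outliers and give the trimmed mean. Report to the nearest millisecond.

n = 11, ΣRT = 8931, M = 811.909
Σ(x−M)² = 2242032.91; s = √(2242032.91/10) = 473.501
Cutoffs: 811.909 ± 2·473.501 → [-135.1, 1758.9]
Outside: 2218 → excluded.
Retained (n=10): Σ = 6713, mean = 6713/10 = 671.300

671 ms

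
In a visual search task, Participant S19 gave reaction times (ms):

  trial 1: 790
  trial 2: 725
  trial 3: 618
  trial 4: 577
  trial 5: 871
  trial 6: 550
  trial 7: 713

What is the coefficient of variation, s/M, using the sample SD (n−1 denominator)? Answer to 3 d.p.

0.169

n = 7, Σ = 4844, M = 692.0000
Σ(x−M)² = 82040.000; s = √(82040.000/6) = 116.9330
CV = 116.9330 / 692.0000 = 0.16898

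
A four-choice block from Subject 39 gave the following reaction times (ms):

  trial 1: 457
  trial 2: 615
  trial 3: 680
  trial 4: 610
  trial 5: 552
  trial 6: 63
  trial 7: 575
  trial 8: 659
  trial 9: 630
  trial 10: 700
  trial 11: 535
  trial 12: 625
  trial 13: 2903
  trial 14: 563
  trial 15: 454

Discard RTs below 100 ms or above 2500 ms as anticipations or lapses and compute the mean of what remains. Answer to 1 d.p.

588.8 ms

Excluded: 63, 2903
Retained (n=13): Σ = 7655
Mean = 7655/13 = 588.8462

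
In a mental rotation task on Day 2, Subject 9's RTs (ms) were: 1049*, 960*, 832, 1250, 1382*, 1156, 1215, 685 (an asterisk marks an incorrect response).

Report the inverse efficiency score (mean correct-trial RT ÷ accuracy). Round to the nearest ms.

Correct trials (n=5): 832, 1250, 1156, 1215, 685
Mean correct RT = 5138/5 = 1027.6000 ms
Proportion correct = 5/8
IES = 1027.6000 / (5/8) = 1644.160 ms

1644 ms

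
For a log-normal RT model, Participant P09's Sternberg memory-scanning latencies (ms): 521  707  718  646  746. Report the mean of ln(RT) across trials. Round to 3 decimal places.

ln(RT): 6.2558, 6.5610, 6.5765, 6.4708, 6.6147
Σ ln(RT) = 32.4788
Mean = 32.4788/5 = 6.49576

6.496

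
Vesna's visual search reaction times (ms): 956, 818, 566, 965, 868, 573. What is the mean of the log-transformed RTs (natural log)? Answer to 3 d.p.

6.650

ln(RT): 6.8628, 6.7069, 6.3386, 6.8721, 6.7662, 6.3509
Σ ln(RT) = 39.8974
Mean = 39.8974/6 = 6.64957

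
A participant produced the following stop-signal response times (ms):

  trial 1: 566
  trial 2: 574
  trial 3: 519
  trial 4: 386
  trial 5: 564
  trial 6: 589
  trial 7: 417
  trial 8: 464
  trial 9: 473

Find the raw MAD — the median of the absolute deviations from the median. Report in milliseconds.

Sorted: 386, 417, 464, 473, 519, 564, 566, 574, 589 → median = 519
|x − 519|: 47, 55, 0, 133, 45, 70, 102, 55, 46
Sorted deviations: 0, 45, 46, 47, 55, 55, 70, 102, 133 → MAD = 55

55 ms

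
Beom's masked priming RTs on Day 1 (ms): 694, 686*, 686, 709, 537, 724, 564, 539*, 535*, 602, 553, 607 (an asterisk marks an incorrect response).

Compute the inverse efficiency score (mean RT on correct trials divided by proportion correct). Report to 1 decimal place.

Correct trials (n=9): 694, 686, 709, 537, 724, 564, 602, 553, 607
Mean correct RT = 5676/9 = 630.6667 ms
Proportion correct = 9/12
IES = 630.6667 / (9/12) = 840.889 ms

840.9 ms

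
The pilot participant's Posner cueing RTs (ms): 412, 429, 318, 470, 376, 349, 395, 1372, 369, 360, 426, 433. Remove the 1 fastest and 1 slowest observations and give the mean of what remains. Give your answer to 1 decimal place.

401.9 ms

Sorted: 318, 349, 360, 369, 376, 395, 412, 426, 429, 433, 470, 1372
Drop lowest 1 (318) and highest 1 (1372)
Remaining (n=10): Σ = 4019, mean = 4019/10 = 401.900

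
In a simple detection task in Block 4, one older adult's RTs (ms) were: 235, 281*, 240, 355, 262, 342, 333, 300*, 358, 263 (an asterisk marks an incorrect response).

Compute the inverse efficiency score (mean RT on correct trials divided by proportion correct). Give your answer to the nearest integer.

Correct trials (n=8): 235, 240, 355, 262, 342, 333, 358, 263
Mean correct RT = 2388/8 = 298.5000 ms
Proportion correct = 8/10
IES = 298.5000 / (8/10) = 373.125 ms

373 ms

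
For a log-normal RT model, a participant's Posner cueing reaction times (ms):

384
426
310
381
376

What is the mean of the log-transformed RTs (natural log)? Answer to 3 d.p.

5.923

ln(RT): 5.9506, 6.0544, 5.7366, 5.9428, 5.9296
Σ ln(RT) = 29.6140
Mean = 29.6140/5 = 5.92281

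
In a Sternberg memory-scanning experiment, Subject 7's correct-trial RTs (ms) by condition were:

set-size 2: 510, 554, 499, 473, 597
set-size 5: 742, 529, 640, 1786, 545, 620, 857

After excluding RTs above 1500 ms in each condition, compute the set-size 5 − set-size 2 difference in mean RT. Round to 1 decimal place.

128.9 ms

set-size 5: exclude 1786
M(set-size 2) = 2633/5 = 526.600
M(set-size 5) = 3933/6 = 655.500
Difference = 655.500 − 526.600 = 128.900 ms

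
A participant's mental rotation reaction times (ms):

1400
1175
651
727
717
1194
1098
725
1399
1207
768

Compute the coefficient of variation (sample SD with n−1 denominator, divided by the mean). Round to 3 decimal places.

n = 11, Σ = 11061, M = 1005.5455
Σ(x−M)² = 845444.727; s = √(845444.727/10) = 290.7653
CV = 290.7653 / 1005.5455 = 0.28916

0.289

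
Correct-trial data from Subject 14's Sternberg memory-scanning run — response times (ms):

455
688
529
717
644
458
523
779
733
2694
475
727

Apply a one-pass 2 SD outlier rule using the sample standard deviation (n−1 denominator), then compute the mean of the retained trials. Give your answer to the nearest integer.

n = 12, ΣRT = 9422, M = 785.167
Σ(x−M)² = 4130407.67; s = √(4130407.67/11) = 612.774
Cutoffs: 785.167 ± 2·612.774 → [-440.4, 2010.7]
Outside: 2694 → excluded.
Retained (n=11): Σ = 6728, mean = 6728/11 = 611.636

612 ms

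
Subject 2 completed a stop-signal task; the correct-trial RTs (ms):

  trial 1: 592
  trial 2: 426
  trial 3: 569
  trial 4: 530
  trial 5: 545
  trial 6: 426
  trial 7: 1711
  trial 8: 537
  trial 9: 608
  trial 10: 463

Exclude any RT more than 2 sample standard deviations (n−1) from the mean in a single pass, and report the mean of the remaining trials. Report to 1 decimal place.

n = 10, ΣRT = 6407, M = 640.700
Σ(x−M)² = 1310060.10; s = √(1310060.10/9) = 381.526
Cutoffs: 640.700 ± 2·381.526 → [-122.4, 1403.8]
Outside: 1711 → excluded.
Retained (n=9): Σ = 4696, mean = 4696/9 = 521.778

521.8 ms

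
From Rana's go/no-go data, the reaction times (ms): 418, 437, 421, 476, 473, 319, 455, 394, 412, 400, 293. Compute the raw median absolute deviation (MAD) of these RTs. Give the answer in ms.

Sorted: 293, 319, 394, 400, 412, 418, 421, 437, 455, 473, 476 → median = 418
|x − 418|: 0, 19, 3, 58, 55, 99, 37, 24, 6, 18, 125
Sorted deviations: 0, 3, 6, 18, 19, 24, 37, 55, 58, 99, 125 → MAD = 24

24 ms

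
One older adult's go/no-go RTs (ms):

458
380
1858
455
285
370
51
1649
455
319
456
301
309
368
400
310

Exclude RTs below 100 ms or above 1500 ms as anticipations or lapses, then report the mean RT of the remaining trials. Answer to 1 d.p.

374.3 ms

Excluded: 51, 1649, 1858
Retained (n=13): Σ = 4866
Mean = 4866/13 = 374.3077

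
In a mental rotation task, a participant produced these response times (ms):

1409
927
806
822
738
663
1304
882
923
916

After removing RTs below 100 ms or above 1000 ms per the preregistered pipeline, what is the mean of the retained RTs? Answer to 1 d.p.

Excluded: 1304, 1409
Retained (n=8): Σ = 6677
Mean = 6677/8 = 834.6250

834.6 ms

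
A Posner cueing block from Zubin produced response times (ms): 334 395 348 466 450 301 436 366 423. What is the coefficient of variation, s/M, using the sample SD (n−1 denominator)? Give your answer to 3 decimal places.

0.146

n = 9, Σ = 3519, M = 391.0000
Σ(x−M)² = 25994.000; s = √(25994.000/8) = 57.0022
CV = 57.0022 / 391.0000 = 0.14579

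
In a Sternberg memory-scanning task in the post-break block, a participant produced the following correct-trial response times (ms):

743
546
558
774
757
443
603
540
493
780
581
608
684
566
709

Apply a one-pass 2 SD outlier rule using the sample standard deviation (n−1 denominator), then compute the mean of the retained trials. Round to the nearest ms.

n = 15, ΣRT = 9385, M = 625.667
Σ(x−M)² = 162797.33; s = √(162797.33/14) = 107.835
Cutoffs: 625.667 ± 2·107.835 → [410.0, 841.3]
No RTs fall outside the cutoffs; all 15 retained. Mean = 9385/15 = 625.667

626 ms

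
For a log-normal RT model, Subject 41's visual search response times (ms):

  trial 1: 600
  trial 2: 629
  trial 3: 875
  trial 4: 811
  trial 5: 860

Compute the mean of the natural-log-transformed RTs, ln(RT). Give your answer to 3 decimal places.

6.614

ln(RT): 6.3969, 6.4441, 6.7742, 6.6983, 6.7569
Σ ln(RT) = 33.0705
Mean = 33.0705/5 = 6.61410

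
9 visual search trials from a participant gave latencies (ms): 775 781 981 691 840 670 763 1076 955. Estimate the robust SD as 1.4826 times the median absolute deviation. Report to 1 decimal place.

Sorted: 670, 691, 763, 775, 781, 840, 955, 981, 1076 → median = 781
|x − 781| sorted: 0, 6, 18, 59, 90, 111, 174, 200, 295 → MAD = 90
Robust SD ≈ 1.4826 × 90 = 133.434

133.4 ms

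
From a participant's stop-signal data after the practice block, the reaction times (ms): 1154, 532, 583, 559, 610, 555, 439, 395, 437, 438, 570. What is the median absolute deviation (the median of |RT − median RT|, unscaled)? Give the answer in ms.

55 ms

Sorted: 395, 437, 438, 439, 532, 555, 559, 570, 583, 610, 1154 → median = 555
|x − 555|: 599, 23, 28, 4, 55, 0, 116, 160, 118, 117, 15
Sorted deviations: 0, 4, 15, 23, 28, 55, 116, 117, 118, 160, 599 → MAD = 55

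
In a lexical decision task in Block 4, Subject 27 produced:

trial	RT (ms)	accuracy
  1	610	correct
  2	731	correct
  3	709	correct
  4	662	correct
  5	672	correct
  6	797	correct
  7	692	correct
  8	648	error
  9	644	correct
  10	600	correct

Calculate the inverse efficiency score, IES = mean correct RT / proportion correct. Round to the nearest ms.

Correct trials (n=9): 610, 731, 709, 662, 672, 797, 692, 644, 600
Mean correct RT = 6117/9 = 679.6667 ms
Proportion correct = 9/10
IES = 679.6667 / (9/10) = 755.185 ms

755 ms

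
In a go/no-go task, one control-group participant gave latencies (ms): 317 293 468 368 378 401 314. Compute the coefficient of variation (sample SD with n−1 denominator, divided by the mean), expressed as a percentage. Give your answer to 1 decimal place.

16.7%

n = 7, Σ = 2539, M = 362.7143
Σ(x−M)² = 22135.429; s = √(22135.429/6) = 60.7391
CV = 60.7391 / 362.7143 = 0.16746 = 16.746%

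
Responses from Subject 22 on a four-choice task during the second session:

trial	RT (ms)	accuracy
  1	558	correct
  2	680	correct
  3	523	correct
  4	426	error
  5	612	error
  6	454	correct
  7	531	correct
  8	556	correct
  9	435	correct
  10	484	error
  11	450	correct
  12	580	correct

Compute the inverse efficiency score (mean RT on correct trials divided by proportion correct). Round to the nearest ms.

Correct trials (n=9): 558, 680, 523, 454, 531, 556, 435, 450, 580
Mean correct RT = 4767/9 = 529.6667 ms
Proportion correct = 9/12
IES = 529.6667 / (9/12) = 706.222 ms

706 ms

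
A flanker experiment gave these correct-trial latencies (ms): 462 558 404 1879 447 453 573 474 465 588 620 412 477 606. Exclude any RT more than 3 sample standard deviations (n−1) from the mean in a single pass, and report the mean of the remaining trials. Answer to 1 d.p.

503.0 ms

n = 14, ΣRT = 8418, M = 601.286
Σ(x−M)² = 1825942.86; s = √(1825942.86/13) = 374.776
Cutoffs: 601.286 ± 3·374.776 → [-523.0, 1725.6]
Outside: 1879 → excluded.
Retained (n=13): Σ = 6539, mean = 6539/13 = 503.000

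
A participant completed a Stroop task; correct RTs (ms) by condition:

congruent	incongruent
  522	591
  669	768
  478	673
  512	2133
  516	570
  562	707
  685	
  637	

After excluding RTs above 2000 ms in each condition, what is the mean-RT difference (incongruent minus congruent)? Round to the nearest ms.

incongruent: exclude 2133
M(congruent) = 4581/8 = 572.625
M(incongruent) = 3309/5 = 661.800
Difference = 661.800 − 572.625 = 89.175 ms

89 ms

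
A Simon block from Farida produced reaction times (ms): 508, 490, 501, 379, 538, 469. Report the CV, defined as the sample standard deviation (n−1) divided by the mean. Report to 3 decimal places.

n = 6, Σ = 2885, M = 480.8333
Σ(x−M)² = 15006.833; s = √(15006.833/5) = 54.7847
CV = 54.7847 / 480.8333 = 0.11394

0.114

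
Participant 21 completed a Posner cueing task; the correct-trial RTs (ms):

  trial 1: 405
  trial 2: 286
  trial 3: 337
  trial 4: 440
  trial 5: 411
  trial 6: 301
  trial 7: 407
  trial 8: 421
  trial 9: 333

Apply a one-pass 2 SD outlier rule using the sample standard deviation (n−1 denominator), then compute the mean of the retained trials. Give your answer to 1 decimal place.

n = 9, ΣRT = 3341, M = 371.222
Σ(x−M)² = 26037.56; s = √(26037.56/8) = 57.050
Cutoffs: 371.222 ± 2·57.050 → [257.1, 485.3]
No RTs fall outside the cutoffs; all 9 retained. Mean = 3341/9 = 371.222

371.2 ms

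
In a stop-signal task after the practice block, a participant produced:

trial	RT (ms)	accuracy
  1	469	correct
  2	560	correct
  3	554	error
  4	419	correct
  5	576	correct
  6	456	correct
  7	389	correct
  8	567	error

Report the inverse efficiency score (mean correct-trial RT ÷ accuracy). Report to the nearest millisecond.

638 ms

Correct trials (n=6): 469, 560, 419, 576, 456, 389
Mean correct RT = 2869/6 = 478.1667 ms
Proportion correct = 6/8
IES = 478.1667 / (6/8) = 637.556 ms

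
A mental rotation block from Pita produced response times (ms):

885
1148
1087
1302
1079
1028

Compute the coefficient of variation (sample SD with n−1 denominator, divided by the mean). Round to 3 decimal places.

n = 6, Σ = 6529, M = 1088.1667
Σ(x−M)² = 94286.833; s = √(94286.833/5) = 137.3221
CV = 137.3221 / 1088.1667 = 0.12620

0.126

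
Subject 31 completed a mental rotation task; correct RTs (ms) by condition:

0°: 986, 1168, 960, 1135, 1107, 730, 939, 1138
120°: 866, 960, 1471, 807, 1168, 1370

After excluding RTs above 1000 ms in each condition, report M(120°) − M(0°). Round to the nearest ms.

0°: exclude 1168, 1135, 1107, 1138
120°: exclude 1471, 1168, 1370
M(0°) = 3615/4 = 903.750
M(120°) = 2633/3 = 877.667
Difference = 877.667 − 903.750 = -26.083 ms

-26 ms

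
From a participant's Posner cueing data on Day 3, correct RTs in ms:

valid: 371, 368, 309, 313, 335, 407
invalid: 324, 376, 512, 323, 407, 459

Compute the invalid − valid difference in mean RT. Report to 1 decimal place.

49.7 ms

M(valid) = 2103/6 = 350.500
M(invalid) = 2401/6 = 400.167
Difference = 400.167 − 350.500 = 49.667 ms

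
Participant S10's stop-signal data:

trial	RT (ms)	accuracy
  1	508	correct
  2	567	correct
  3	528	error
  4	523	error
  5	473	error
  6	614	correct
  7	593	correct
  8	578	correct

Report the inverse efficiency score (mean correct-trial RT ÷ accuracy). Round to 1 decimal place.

Correct trials (n=5): 508, 567, 614, 593, 578
Mean correct RT = 2860/5 = 572.0000 ms
Proportion correct = 5/8
IES = 572.0000 / (5/8) = 915.200 ms

915.2 ms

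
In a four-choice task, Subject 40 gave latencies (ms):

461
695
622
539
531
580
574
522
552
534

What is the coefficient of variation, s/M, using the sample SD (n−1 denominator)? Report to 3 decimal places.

0.113

n = 10, Σ = 5610, M = 561.0000
Σ(x−M)² = 35922.000; s = √(35922.000/9) = 63.1770
CV = 63.1770 / 561.0000 = 0.11261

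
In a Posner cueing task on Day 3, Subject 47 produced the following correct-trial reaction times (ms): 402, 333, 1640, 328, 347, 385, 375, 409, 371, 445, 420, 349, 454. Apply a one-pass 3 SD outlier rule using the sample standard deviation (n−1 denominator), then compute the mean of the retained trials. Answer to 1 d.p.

384.8 ms

n = 13, ΣRT = 6258, M = 481.385
Σ(x−M)² = 1473695.08; s = √(1473695.08/12) = 350.440
Cutoffs: 481.385 ± 3·350.440 → [-569.9, 1532.7]
Outside: 1640 → excluded.
Retained (n=12): Σ = 4618, mean = 4618/12 = 384.833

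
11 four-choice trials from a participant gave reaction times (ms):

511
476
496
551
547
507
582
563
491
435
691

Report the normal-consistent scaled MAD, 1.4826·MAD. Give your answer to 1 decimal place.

Sorted: 435, 476, 491, 496, 507, 511, 547, 551, 563, 582, 691 → median = 511
|x − 511| sorted: 0, 4, 15, 20, 35, 36, 40, 52, 71, 76, 180 → MAD = 36
Robust SD ≈ 1.4826 × 36 = 53.374

53.4 ms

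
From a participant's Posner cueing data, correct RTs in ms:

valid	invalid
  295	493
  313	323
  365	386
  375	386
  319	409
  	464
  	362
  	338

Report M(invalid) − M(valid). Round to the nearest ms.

M(valid) = 1667/5 = 333.400
M(invalid) = 3161/8 = 395.125
Difference = 395.125 − 333.400 = 61.725 ms

62 ms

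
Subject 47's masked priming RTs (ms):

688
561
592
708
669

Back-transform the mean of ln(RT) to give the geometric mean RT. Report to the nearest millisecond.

ln(RT): 6.5338, 6.3297, 6.3835, 6.5624, 6.5058
Mean ln(RT) = 32.3152/5 = 6.46305
Geometric mean = exp(6.46305) = 641.01 ms

641 ms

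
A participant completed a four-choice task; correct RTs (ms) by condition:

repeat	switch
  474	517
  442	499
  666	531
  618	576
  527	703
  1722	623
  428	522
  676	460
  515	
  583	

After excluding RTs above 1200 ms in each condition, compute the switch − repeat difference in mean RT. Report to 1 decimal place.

repeat: exclude 1722
M(repeat) = 4929/9 = 547.667
M(switch) = 4431/8 = 553.875
Difference = 553.875 − 547.667 = 6.208 ms

6.2 ms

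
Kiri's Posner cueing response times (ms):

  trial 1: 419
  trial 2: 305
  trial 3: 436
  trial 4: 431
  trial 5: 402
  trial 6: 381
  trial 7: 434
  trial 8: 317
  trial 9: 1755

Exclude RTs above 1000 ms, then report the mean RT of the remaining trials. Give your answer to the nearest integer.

Excluded: 1755
Retained (n=8): Σ = 3125
Mean = 3125/8 = 390.6250

391 ms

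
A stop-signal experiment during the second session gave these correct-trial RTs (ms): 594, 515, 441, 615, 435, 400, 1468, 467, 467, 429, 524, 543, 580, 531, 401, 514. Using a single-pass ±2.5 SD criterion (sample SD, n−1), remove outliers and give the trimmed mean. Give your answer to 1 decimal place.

497.1 ms

n = 16, ΣRT = 8924, M = 557.750
Σ(x−M)² = 950657.00; s = √(950657.00/15) = 251.748
Cutoffs: 557.750 ± 2.5·251.748 → [-71.6, 1187.1]
Outside: 1468 → excluded.
Retained (n=15): Σ = 7456, mean = 7456/15 = 497.067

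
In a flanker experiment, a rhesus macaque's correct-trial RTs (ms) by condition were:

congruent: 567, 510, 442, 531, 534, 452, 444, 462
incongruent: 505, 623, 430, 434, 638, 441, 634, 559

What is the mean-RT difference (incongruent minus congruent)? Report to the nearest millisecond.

40 ms

M(congruent) = 3942/8 = 492.750
M(incongruent) = 4264/8 = 533.000
Difference = 533.000 − 492.750 = 40.250 ms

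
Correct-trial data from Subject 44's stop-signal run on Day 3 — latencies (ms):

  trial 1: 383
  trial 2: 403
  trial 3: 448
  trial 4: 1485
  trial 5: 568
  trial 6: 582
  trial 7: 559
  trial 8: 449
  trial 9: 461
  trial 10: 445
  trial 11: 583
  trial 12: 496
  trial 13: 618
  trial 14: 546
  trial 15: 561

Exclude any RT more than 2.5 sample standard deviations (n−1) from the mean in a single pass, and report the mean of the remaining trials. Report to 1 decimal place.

507.3 ms

n = 15, ΣRT = 8587, M = 572.467
Σ(x−M)² = 965897.73; s = √(965897.73/14) = 262.665
Cutoffs: 572.467 ± 2.5·262.665 → [-84.2, 1229.1]
Outside: 1485 → excluded.
Retained (n=14): Σ = 7102, mean = 7102/14 = 507.286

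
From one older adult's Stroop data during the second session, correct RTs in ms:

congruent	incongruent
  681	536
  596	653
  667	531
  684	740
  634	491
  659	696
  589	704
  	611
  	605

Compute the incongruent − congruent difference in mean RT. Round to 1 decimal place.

M(congruent) = 4510/7 = 644.286
M(incongruent) = 5567/9 = 618.556
Difference = 618.556 − 644.286 = -25.730 ms

-25.7 ms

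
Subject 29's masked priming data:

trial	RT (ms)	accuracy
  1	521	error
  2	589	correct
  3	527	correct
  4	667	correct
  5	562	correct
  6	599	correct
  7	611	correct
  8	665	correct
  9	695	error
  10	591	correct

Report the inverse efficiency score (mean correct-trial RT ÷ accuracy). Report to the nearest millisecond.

Correct trials (n=8): 589, 527, 667, 562, 599, 611, 665, 591
Mean correct RT = 4811/8 = 601.3750 ms
Proportion correct = 8/10
IES = 601.3750 / (8/10) = 751.719 ms

752 ms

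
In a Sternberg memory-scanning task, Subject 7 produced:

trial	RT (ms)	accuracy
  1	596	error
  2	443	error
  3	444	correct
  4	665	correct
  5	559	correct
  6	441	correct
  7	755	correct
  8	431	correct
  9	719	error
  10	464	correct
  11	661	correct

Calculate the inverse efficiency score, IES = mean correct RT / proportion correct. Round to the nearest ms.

Correct trials (n=8): 444, 665, 559, 441, 755, 431, 464, 661
Mean correct RT = 4420/8 = 552.5000 ms
Proportion correct = 8/11
IES = 552.5000 / (8/11) = 759.688 ms

760 ms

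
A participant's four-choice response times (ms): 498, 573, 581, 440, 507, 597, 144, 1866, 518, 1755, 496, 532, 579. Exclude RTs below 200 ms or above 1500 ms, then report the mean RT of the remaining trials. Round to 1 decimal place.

Excluded: 144, 1755, 1866
Retained (n=10): Σ = 5321
Mean = 5321/10 = 532.1000

532.1 ms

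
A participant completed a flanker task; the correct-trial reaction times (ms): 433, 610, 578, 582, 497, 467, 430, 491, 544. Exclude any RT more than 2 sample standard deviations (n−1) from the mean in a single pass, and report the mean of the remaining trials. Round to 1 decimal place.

514.7 ms

n = 9, ΣRT = 4632, M = 514.667
Σ(x−M)² = 35476.00; s = √(35476.00/8) = 66.592
Cutoffs: 514.667 ± 2·66.592 → [381.5, 647.9]
No RTs fall outside the cutoffs; all 9 retained. Mean = 4632/9 = 514.667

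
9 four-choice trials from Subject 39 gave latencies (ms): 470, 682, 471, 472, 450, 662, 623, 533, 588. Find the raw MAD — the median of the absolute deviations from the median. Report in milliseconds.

Sorted: 450, 470, 471, 472, 533, 588, 623, 662, 682 → median = 533
|x − 533|: 63, 149, 62, 61, 83, 129, 90, 0, 55
Sorted deviations: 0, 55, 61, 62, 63, 83, 90, 129, 149 → MAD = 63

63 ms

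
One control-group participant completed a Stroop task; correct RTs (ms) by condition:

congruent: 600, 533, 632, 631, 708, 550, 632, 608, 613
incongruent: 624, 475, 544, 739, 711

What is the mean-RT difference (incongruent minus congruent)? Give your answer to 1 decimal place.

M(congruent) = 5507/9 = 611.889
M(incongruent) = 3093/5 = 618.600
Difference = 618.600 − 611.889 = 6.711 ms

6.7 ms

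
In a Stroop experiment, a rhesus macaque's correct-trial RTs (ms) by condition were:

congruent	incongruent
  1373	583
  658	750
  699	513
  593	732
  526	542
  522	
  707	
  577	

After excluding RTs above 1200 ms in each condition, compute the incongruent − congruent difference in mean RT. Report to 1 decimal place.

congruent: exclude 1373
M(congruent) = 4282/7 = 611.714
M(incongruent) = 3120/5 = 624.000
Difference = 624.000 − 611.714 = 12.286 ms

12.3 ms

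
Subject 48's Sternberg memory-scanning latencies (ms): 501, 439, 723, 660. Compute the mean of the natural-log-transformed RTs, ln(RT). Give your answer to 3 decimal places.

ln(RT): 6.2166, 6.0845, 6.5834, 6.4922
Σ ln(RT) = 25.3768
Mean = 25.3768/4 = 6.34419

6.344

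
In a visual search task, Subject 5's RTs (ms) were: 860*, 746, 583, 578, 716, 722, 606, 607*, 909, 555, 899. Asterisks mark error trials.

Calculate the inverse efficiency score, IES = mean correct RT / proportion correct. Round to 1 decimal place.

857.5 ms

Correct trials (n=9): 746, 583, 578, 716, 722, 606, 909, 555, 899
Mean correct RT = 6314/9 = 701.5556 ms
Proportion correct = 9/11
IES = 701.5556 / (9/11) = 857.457 ms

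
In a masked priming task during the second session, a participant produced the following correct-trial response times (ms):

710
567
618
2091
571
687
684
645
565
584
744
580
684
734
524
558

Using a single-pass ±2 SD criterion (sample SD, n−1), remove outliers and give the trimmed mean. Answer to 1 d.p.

630.3 ms

n = 16, ΣRT = 11546, M = 721.625
Σ(x−M)² = 2072571.75; s = √(2072571.75/15) = 371.714
Cutoffs: 721.625 ± 2·371.714 → [-21.8, 1465.1]
Outside: 2091 → excluded.
Retained (n=15): Σ = 9455, mean = 9455/15 = 630.333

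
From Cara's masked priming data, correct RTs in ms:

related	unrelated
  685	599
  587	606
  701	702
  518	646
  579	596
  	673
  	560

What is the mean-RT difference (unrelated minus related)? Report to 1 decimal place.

M(related) = 3070/5 = 614.000
M(unrelated) = 4382/7 = 626.000
Difference = 626.000 − 614.000 = 12.000 ms

12.0 ms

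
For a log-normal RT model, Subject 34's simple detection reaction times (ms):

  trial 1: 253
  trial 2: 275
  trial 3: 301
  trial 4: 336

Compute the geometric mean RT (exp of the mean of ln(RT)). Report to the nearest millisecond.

ln(RT): 5.5334, 5.6168, 5.7071, 5.8171
Mean ln(RT) = 22.6744/4 = 5.66860
Geometric mean = exp(5.66860) = 289.63 ms

290 ms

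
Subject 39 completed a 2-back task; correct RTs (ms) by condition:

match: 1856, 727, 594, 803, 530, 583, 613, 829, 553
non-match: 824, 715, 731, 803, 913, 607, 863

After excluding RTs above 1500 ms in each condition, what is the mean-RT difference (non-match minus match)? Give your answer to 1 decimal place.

125.4 ms

match: exclude 1856
M(match) = 5232/8 = 654.000
M(non-match) = 5456/7 = 779.429
Difference = 779.429 − 654.000 = 125.429 ms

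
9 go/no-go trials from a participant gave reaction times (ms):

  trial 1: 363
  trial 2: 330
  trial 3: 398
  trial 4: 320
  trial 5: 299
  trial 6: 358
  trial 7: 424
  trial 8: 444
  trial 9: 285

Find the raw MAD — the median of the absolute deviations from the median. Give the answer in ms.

40 ms

Sorted: 285, 299, 320, 330, 358, 363, 398, 424, 444 → median = 358
|x − 358|: 5, 28, 40, 38, 59, 0, 66, 86, 73
Sorted deviations: 0, 5, 28, 38, 40, 59, 66, 73, 86 → MAD = 40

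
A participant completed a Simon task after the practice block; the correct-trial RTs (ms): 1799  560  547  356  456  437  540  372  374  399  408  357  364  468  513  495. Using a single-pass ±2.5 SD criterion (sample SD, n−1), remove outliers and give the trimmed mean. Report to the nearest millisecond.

n = 16, ΣRT = 8445, M = 527.812
Σ(x−M)² = 1800162.44; s = √(1800162.44/15) = 346.426
Cutoffs: 527.812 ± 2.5·346.426 → [-338.3, 1393.9]
Outside: 1799 → excluded.
Retained (n=15): Σ = 6646, mean = 6646/15 = 443.067

443 ms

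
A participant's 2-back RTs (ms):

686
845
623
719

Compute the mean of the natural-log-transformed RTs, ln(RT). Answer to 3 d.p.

ln(RT): 6.5309, 6.7393, 6.4345, 6.5779
Σ ln(RT) = 26.2826
Mean = 26.2826/4 = 6.57066

6.571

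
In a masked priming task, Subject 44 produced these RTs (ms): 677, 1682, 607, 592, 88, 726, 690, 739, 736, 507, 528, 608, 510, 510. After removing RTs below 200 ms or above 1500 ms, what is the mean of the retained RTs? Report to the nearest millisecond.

Excluded: 88, 1682
Retained (n=12): Σ = 7430
Mean = 7430/12 = 619.1667

619 ms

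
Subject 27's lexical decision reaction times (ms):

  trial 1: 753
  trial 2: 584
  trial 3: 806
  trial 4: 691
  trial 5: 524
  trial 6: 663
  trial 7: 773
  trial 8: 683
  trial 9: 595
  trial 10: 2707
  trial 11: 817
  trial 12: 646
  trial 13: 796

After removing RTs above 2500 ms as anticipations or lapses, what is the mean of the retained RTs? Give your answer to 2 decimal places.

Excluded: 2707
Retained (n=12): Σ = 8331
Mean = 8331/12 = 694.2500

694.25 ms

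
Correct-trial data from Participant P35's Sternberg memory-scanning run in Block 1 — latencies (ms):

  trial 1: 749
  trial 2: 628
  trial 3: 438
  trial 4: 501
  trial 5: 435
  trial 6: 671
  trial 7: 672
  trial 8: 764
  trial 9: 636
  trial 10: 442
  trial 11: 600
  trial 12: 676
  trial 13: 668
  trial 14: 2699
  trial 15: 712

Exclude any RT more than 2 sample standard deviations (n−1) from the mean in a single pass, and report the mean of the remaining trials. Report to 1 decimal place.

n = 15, ΣRT = 11291, M = 752.733
Σ(x−M)² = 4228468.93; s = √(4228468.93/14) = 549.576
Cutoffs: 752.733 ± 2·549.576 → [-346.4, 1851.9]
Outside: 2699 → excluded.
Retained (n=14): Σ = 8592, mean = 8592/14 = 613.714

613.7 ms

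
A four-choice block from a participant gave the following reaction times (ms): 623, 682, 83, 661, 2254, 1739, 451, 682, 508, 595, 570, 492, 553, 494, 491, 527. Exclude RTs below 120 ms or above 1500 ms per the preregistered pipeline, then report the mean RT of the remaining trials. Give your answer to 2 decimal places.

Excluded: 83, 1739, 2254
Retained (n=13): Σ = 7329
Mean = 7329/13 = 563.7692

563.77 ms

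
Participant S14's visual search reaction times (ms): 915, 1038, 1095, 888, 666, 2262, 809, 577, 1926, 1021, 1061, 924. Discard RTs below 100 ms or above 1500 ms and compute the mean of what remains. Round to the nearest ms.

899 ms

Excluded: 1926, 2262
Retained (n=10): Σ = 8994
Mean = 8994/10 = 899.4000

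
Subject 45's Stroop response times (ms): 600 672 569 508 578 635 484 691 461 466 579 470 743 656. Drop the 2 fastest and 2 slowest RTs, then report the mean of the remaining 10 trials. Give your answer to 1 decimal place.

Sorted: 461, 466, 470, 484, 508, 569, 578, 579, 600, 635, 656, 672, 691, 743
Drop lowest 2 (461, 466) and highest 2 (691, 743)
Remaining (n=10): Σ = 5751, mean = 5751/10 = 575.100

575.1 ms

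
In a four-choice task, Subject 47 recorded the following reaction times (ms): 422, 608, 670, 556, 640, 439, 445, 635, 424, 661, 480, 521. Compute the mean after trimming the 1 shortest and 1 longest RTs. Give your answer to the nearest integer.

541 ms

Sorted: 422, 424, 439, 445, 480, 521, 556, 608, 635, 640, 661, 670
Drop lowest 1 (422) and highest 1 (670)
Remaining (n=10): Σ = 5409, mean = 5409/10 = 540.900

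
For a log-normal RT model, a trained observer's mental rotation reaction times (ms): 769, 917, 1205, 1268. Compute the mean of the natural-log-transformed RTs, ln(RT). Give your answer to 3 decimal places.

6.926

ln(RT): 6.6451, 6.8211, 7.0942, 7.1452
Σ ln(RT) = 27.7056
Mean = 27.7056/4 = 6.92641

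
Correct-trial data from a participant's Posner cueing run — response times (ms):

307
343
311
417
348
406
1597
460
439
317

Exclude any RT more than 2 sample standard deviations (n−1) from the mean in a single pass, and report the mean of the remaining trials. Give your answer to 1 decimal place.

372.0 ms

n = 10, ΣRT = 4945, M = 494.500
Σ(x−M)² = 1378364.50; s = √(1378364.50/9) = 391.346
Cutoffs: 494.500 ± 2·391.346 → [-288.2, 1277.2]
Outside: 1597 → excluded.
Retained (n=9): Σ = 3348, mean = 3348/9 = 372.000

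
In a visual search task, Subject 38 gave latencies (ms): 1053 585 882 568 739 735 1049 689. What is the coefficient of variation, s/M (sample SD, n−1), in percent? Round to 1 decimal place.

n = 8, Σ = 6300, M = 787.5000
Σ(x−M)² = 251800.000; s = √(251800.000/7) = 189.6614
CV = 189.6614 / 787.5000 = 0.24084 = 24.084%

24.1%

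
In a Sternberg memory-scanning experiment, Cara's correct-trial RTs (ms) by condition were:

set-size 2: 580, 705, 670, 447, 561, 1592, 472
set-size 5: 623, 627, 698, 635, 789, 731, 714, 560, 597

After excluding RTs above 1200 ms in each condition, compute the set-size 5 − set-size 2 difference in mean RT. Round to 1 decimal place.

set-size 2: exclude 1592
M(set-size 2) = 3435/6 = 572.500
M(set-size 5) = 5974/9 = 663.778
Difference = 663.778 − 572.500 = 91.278 ms

91.3 ms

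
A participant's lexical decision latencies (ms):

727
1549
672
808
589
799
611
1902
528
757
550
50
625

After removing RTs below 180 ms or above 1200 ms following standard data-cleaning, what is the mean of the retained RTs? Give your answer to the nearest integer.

Excluded: 50, 1549, 1902
Retained (n=10): Σ = 6666
Mean = 6666/10 = 666.6000

667 ms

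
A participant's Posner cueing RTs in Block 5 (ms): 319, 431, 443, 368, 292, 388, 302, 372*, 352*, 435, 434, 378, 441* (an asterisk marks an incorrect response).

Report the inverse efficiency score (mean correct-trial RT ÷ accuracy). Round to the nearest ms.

Correct trials (n=10): 319, 431, 443, 368, 292, 388, 302, 435, 434, 378
Mean correct RT = 3790/10 = 379.0000 ms
Proportion correct = 10/13
IES = 379.0000 / (10/13) = 492.700 ms

493 ms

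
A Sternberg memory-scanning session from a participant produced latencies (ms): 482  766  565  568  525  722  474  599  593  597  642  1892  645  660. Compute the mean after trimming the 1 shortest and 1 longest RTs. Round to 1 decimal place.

613.7 ms

Sorted: 474, 482, 525, 565, 568, 593, 597, 599, 642, 645, 660, 722, 766, 1892
Drop lowest 1 (474) and highest 1 (1892)
Remaining (n=12): Σ = 7364, mean = 7364/12 = 613.667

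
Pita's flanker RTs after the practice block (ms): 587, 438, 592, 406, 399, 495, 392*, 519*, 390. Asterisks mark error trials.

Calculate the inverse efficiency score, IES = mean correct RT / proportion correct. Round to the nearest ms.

Correct trials (n=7): 587, 438, 592, 406, 399, 495, 390
Mean correct RT = 3307/7 = 472.4286 ms
Proportion correct = 7/9
IES = 472.4286 / (7/9) = 607.408 ms

607 ms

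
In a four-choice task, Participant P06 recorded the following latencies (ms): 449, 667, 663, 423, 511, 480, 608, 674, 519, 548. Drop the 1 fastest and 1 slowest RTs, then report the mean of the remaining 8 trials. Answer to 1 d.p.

Sorted: 423, 449, 480, 511, 519, 548, 608, 663, 667, 674
Drop lowest 1 (423) and highest 1 (674)
Remaining (n=8): Σ = 4445, mean = 4445/8 = 555.625

555.6 ms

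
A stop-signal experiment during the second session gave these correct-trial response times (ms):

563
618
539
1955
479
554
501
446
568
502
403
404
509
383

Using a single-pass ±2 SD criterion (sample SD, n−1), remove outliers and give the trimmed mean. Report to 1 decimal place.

497.6 ms

n = 14, ΣRT = 8424, M = 601.714
Σ(x−M)² = 2034894.86; s = √(2034894.86/13) = 395.639
Cutoffs: 601.714 ± 2·395.639 → [-189.6, 1393.0]
Outside: 1955 → excluded.
Retained (n=13): Σ = 6469, mean = 6469/13 = 497.615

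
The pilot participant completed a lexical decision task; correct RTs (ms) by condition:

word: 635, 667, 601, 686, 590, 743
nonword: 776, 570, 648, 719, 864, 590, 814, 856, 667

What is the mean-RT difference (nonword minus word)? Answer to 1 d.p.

M(word) = 3922/6 = 653.667
M(nonword) = 6504/9 = 722.667
Difference = 722.667 − 653.667 = 69.000 ms

69.0 ms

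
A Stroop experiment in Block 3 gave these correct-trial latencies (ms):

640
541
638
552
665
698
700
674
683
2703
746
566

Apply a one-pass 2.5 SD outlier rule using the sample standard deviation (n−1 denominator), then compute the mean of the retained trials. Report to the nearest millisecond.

646 ms

n = 12, ΣRT = 9806, M = 817.167
Σ(x−M)² = 3924167.67; s = √(3924167.67/11) = 597.279
Cutoffs: 817.167 ± 2.5·597.279 → [-676.0, 2310.4]
Outside: 2703 → excluded.
Retained (n=11): Σ = 7103, mean = 7103/11 = 645.727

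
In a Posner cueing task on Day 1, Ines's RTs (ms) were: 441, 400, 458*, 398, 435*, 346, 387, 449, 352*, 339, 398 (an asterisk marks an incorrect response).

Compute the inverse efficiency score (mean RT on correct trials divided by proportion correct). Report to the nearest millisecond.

543 ms

Correct trials (n=8): 441, 400, 398, 346, 387, 449, 339, 398
Mean correct RT = 3158/8 = 394.7500 ms
Proportion correct = 8/11
IES = 394.7500 / (8/11) = 542.781 ms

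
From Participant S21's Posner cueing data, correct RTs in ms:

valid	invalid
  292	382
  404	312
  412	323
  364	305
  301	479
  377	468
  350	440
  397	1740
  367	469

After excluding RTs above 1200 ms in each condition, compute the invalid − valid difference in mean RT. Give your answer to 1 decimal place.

invalid: exclude 1740
M(valid) = 3264/9 = 362.667
M(invalid) = 3178/8 = 397.250
Difference = 397.250 − 362.667 = 34.583 ms

34.6 ms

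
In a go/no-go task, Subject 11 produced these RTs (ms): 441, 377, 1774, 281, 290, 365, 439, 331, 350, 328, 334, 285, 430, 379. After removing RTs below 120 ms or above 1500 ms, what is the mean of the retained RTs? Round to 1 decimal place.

Excluded: 1774
Retained (n=13): Σ = 4630
Mean = 4630/13 = 356.1538

356.2 ms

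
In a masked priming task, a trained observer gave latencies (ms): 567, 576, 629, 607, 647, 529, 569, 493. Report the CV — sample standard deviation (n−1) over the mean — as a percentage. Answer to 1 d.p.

8.8%

n = 8, Σ = 4617, M = 577.1250
Σ(x−M)² = 18028.875; s = √(18028.875/7) = 50.7499
CV = 50.7499 / 577.1250 = 0.08794 = 8.794%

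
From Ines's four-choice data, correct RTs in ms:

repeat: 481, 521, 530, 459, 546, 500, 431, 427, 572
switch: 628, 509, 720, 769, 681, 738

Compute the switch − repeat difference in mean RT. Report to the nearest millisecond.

M(repeat) = 4467/9 = 496.333
M(switch) = 4045/6 = 674.167
Difference = 674.167 − 496.333 = 177.833 ms

178 ms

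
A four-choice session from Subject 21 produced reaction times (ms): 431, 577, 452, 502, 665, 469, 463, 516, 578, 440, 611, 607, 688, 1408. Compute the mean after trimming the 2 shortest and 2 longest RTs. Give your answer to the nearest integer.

Sorted: 431, 440, 452, 463, 469, 502, 516, 577, 578, 607, 611, 665, 688, 1408
Drop lowest 2 (431, 440) and highest 2 (688, 1408)
Remaining (n=10): Σ = 5440, mean = 5440/10 = 544.000

544 ms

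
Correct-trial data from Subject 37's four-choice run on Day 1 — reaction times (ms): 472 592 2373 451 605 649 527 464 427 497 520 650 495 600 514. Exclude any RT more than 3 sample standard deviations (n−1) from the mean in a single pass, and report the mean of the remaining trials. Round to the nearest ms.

n = 15, ΣRT = 9836, M = 655.733
Σ(x−M)² = 3229694.93; s = √(3229694.93/14) = 480.305
Cutoffs: 655.733 ± 3·480.305 → [-785.2, 2096.6]
Outside: 2373 → excluded.
Retained (n=14): Σ = 7463, mean = 7463/14 = 533.071

533 ms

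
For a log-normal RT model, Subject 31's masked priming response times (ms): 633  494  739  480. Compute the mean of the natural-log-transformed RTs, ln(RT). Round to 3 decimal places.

ln(RT): 6.4505, 6.2025, 6.6053, 6.1738
Σ ln(RT) = 25.4321
Mean = 25.4321/4 = 6.35802

6.358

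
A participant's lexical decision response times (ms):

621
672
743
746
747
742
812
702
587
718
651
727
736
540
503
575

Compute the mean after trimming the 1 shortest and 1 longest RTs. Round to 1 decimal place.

679.1 ms

Sorted: 503, 540, 575, 587, 621, 651, 672, 702, 718, 727, 736, 742, 743, 746, 747, 812
Drop lowest 1 (503) and highest 1 (812)
Remaining (n=14): Σ = 9507, mean = 9507/14 = 679.071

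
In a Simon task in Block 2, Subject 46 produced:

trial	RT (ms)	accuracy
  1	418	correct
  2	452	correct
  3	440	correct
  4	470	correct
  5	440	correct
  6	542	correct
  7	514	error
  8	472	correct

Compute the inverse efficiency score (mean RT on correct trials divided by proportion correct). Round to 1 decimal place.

Correct trials (n=7): 418, 452, 440, 470, 440, 542, 472
Mean correct RT = 3234/7 = 462.0000 ms
Proportion correct = 7/8
IES = 462.0000 / (7/8) = 528.000 ms

528.0 ms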